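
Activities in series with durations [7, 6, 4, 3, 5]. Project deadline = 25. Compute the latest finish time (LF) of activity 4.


LF(activity 4) = deadline - sum of successor durations
Successors: activities 5 through 5 with durations [5]
Sum of successor durations = 5
LF = 25 - 5 = 20

20


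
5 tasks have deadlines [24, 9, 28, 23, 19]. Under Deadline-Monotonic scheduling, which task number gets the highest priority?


Sort tasks by relative deadline (ascending):
  Task 2: deadline = 9
  Task 5: deadline = 19
  Task 4: deadline = 23
  Task 1: deadline = 24
  Task 3: deadline = 28
Priority order (highest first): [2, 5, 4, 1, 3]
Highest priority task = 2

2


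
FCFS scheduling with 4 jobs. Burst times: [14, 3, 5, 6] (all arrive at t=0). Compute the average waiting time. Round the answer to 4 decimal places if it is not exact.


FCFS order (as given): [14, 3, 5, 6]
Waiting times:
  Job 1: wait = 0
  Job 2: wait = 14
  Job 3: wait = 17
  Job 4: wait = 22
Sum of waiting times = 53
Average waiting time = 53/4 = 13.25

13.25


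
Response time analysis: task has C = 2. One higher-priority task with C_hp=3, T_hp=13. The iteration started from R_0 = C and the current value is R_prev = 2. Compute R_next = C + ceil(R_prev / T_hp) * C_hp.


R_next = C + ceil(R_prev / T_hp) * C_hp
ceil(2 / 13) = ceil(0.1538) = 1
Interference = 1 * 3 = 3
R_next = 2 + 3 = 5

5


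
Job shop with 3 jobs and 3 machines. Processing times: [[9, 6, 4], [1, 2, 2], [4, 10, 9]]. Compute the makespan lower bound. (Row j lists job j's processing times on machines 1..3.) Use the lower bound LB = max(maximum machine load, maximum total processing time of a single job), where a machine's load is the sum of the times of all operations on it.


Machine loads:
  Machine 1: 9 + 1 + 4 = 14
  Machine 2: 6 + 2 + 10 = 18
  Machine 3: 4 + 2 + 9 = 15
Max machine load = 18
Job totals:
  Job 1: 19
  Job 2: 5
  Job 3: 23
Max job total = 23
Lower bound = max(18, 23) = 23

23


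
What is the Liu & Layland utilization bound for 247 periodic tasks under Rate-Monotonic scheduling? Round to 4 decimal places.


Compute 2^(1/247) = 1.0028102051
Subtract 1: 1.0028102051 - 1 = 0.0028102051
Multiply by n: 247 * 0.0028102051 = 0.6941206597
Round to 4 dp: 0.6941

0.6941


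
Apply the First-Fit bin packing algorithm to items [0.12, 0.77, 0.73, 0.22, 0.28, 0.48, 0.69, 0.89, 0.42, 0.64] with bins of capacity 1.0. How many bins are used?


Place items sequentially using First-Fit:
  Item 0.12 -> new Bin 1
  Item 0.77 -> Bin 1 (now 0.89)
  Item 0.73 -> new Bin 2
  Item 0.22 -> Bin 2 (now 0.95)
  Item 0.28 -> new Bin 3
  Item 0.48 -> Bin 3 (now 0.76)
  Item 0.69 -> new Bin 4
  Item 0.89 -> new Bin 5
  Item 0.42 -> new Bin 6
  Item 0.64 -> new Bin 7
Total bins used = 7

7


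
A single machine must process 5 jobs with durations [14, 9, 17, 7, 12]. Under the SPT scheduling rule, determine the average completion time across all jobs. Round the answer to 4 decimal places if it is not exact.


Sort jobs by processing time (SPT order): [7, 9, 12, 14, 17]
Compute completion times sequentially:
  Job 1: processing = 7, completes at 7
  Job 2: processing = 9, completes at 16
  Job 3: processing = 12, completes at 28
  Job 4: processing = 14, completes at 42
  Job 5: processing = 17, completes at 59
Sum of completion times = 152
Average completion time = 152/5 = 30.4

30.4


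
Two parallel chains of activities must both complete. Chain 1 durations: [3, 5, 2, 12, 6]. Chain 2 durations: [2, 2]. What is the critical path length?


Path A total = 3 + 5 + 2 + 12 + 6 = 28
Path B total = 2 + 2 = 4
Critical path = longest path = max(28, 4) = 28

28


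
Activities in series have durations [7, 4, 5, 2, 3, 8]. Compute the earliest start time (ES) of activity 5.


Activity 5 starts after activities 1 through 4 complete.
Predecessor durations: [7, 4, 5, 2]
ES = 7 + 4 + 5 + 2 = 18

18


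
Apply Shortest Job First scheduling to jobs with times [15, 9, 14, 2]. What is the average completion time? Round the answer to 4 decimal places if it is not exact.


SJF order (ascending): [2, 9, 14, 15]
Completion times:
  Job 1: burst=2, C=2
  Job 2: burst=9, C=11
  Job 3: burst=14, C=25
  Job 4: burst=15, C=40
Average completion = 78/4 = 19.5

19.5


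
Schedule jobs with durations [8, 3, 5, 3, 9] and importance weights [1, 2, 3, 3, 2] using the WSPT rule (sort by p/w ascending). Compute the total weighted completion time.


Compute p/w ratios and sort ascending (WSPT): [(3, 3), (3, 2), (5, 3), (9, 2), (8, 1)]
Compute weighted completion times:
  Job (p=3,w=3): C=3, w*C=3*3=9
  Job (p=3,w=2): C=6, w*C=2*6=12
  Job (p=5,w=3): C=11, w*C=3*11=33
  Job (p=9,w=2): C=20, w*C=2*20=40
  Job (p=8,w=1): C=28, w*C=1*28=28
Total weighted completion time = 122

122


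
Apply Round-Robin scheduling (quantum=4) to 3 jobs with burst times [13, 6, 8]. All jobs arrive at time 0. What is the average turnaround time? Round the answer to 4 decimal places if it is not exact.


Time quantum = 4
Execution trace:
  J1 runs 4 units, time = 4
  J2 runs 4 units, time = 8
  J3 runs 4 units, time = 12
  J1 runs 4 units, time = 16
  J2 runs 2 units, time = 18
  J3 runs 4 units, time = 22
  J1 runs 4 units, time = 26
  J1 runs 1 units, time = 27
Finish times: [27, 18, 22]
Average turnaround = 67/3 = 22.3333

22.3333


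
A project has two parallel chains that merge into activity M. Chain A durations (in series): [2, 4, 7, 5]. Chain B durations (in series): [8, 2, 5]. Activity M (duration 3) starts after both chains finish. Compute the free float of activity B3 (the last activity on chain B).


ES(B3) = sum of predecessors on chain B = 10
EF(B3) = ES + duration = 10 + 5 = 15
Successor of B3 is M. ES(M) = max(sum(A), sum(B)) = max(18, 15) = 18
Free float = ES(successor) - EF(current) = 18 - 15 = 3

3


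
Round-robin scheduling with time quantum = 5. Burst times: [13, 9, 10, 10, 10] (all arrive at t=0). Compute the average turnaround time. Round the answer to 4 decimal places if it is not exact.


Time quantum = 5
Execution trace:
  J1 runs 5 units, time = 5
  J2 runs 5 units, time = 10
  J3 runs 5 units, time = 15
  J4 runs 5 units, time = 20
  J5 runs 5 units, time = 25
  J1 runs 5 units, time = 30
  J2 runs 4 units, time = 34
  J3 runs 5 units, time = 39
  J4 runs 5 units, time = 44
  J5 runs 5 units, time = 49
  J1 runs 3 units, time = 52
Finish times: [52, 34, 39, 44, 49]
Average turnaround = 218/5 = 43.6

43.6


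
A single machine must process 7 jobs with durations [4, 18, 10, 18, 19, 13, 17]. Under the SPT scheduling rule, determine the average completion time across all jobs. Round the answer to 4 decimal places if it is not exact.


Sort jobs by processing time (SPT order): [4, 10, 13, 17, 18, 18, 19]
Compute completion times sequentially:
  Job 1: processing = 4, completes at 4
  Job 2: processing = 10, completes at 14
  Job 3: processing = 13, completes at 27
  Job 4: processing = 17, completes at 44
  Job 5: processing = 18, completes at 62
  Job 6: processing = 18, completes at 80
  Job 7: processing = 19, completes at 99
Sum of completion times = 330
Average completion time = 330/7 = 47.1429

47.1429


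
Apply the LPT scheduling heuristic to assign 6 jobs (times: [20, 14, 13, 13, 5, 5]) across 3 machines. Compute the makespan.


Sort jobs in decreasing order (LPT): [20, 14, 13, 13, 5, 5]
Assign each job to the least loaded machine:
  Machine 1: jobs [20], load = 20
  Machine 2: jobs [14, 5, 5], load = 24
  Machine 3: jobs [13, 13], load = 26
Makespan = max load = 26

26


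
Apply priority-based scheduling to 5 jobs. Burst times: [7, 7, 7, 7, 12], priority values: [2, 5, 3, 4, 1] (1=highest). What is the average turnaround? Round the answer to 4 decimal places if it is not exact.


Sort by priority (ascending = highest first):
Order: [(1, 12), (2, 7), (3, 7), (4, 7), (5, 7)]
Completion times:
  Priority 1, burst=12, C=12
  Priority 2, burst=7, C=19
  Priority 3, burst=7, C=26
  Priority 4, burst=7, C=33
  Priority 5, burst=7, C=40
Average turnaround = 130/5 = 26.0

26.0


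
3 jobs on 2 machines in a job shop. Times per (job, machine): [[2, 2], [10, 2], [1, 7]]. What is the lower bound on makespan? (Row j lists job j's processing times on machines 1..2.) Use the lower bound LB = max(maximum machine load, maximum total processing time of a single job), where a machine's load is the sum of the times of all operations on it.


Machine loads:
  Machine 1: 2 + 10 + 1 = 13
  Machine 2: 2 + 2 + 7 = 11
Max machine load = 13
Job totals:
  Job 1: 4
  Job 2: 12
  Job 3: 8
Max job total = 12
Lower bound = max(13, 12) = 13

13


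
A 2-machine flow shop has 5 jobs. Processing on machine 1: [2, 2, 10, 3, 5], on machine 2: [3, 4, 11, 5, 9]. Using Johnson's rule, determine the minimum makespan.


Apply Johnson's rule:
  Group 1 (a <= b): [(1, 2, 3), (2, 2, 4), (4, 3, 5), (5, 5, 9), (3, 10, 11)]
  Group 2 (a > b): []
Optimal job order: [1, 2, 4, 5, 3]
Schedule:
  Job 1: M1 done at 2, M2 done at 5
  Job 2: M1 done at 4, M2 done at 9
  Job 4: M1 done at 7, M2 done at 14
  Job 5: M1 done at 12, M2 done at 23
  Job 3: M1 done at 22, M2 done at 34
Makespan = 34

34


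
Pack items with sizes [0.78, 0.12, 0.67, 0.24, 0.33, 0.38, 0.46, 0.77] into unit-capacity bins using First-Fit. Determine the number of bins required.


Place items sequentially using First-Fit:
  Item 0.78 -> new Bin 1
  Item 0.12 -> Bin 1 (now 0.9)
  Item 0.67 -> new Bin 2
  Item 0.24 -> Bin 2 (now 0.91)
  Item 0.33 -> new Bin 3
  Item 0.38 -> Bin 3 (now 0.71)
  Item 0.46 -> new Bin 4
  Item 0.77 -> new Bin 5
Total bins used = 5

5


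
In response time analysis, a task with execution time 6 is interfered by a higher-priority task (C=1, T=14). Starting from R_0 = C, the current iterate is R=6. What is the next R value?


R_next = C + ceil(R_prev / T_hp) * C_hp
ceil(6 / 14) = ceil(0.4286) = 1
Interference = 1 * 1 = 1
R_next = 6 + 1 = 7

7


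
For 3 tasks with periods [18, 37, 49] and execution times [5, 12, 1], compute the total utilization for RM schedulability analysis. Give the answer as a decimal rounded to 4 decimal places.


Compute individual utilizations (exact fractions):
  Task 1: C/T = 5/18 (approx. 0.2778)
  Task 2: C/T = 12/37 (approx. 0.3243)
  Task 3: C/T = 1/49 (approx. 0.0204)
Total utilization U = 5/18 + 12/37 + 1/49 = 20315/32634
Rounded to 4 decimal places: U = 0.6225
RM (Liu & Layland) bound for 3 tasks = 0.779763; compare with U = 20315/32634 (approx. 0.622510)
U <= bound, so schedulable by RM sufficient condition.

0.6225


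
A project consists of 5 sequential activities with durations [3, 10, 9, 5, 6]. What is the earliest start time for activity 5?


Activity 5 starts after activities 1 through 4 complete.
Predecessor durations: [3, 10, 9, 5]
ES = 3 + 10 + 9 + 5 = 27

27


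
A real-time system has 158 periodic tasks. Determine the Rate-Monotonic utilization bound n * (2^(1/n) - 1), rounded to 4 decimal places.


Compute 2^(1/158) = 1.0043966445
Subtract 1: 1.0043966445 - 1 = 0.0043966445
Multiply by n: 158 * 0.0043966445 = 0.6946698310
Round to 4 dp: 0.6947

0.6947


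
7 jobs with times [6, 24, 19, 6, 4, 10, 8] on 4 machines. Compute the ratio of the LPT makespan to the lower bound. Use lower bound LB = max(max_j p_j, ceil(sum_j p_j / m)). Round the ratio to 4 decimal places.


LPT order: [24, 19, 10, 8, 6, 6, 4]
Machine loads after assignment: [24, 19, 16, 18]
LPT makespan = 24
Lower bound = max(max_job, ceil(total/4)) = max(24, 20) = 24
Ratio = 24 / 24 = 1.0

1.0


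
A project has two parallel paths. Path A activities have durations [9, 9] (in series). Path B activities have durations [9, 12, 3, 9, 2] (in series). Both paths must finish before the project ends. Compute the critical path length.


Path A total = 9 + 9 = 18
Path B total = 9 + 12 + 3 + 9 + 2 = 35
Critical path = longest path = max(18, 35) = 35

35


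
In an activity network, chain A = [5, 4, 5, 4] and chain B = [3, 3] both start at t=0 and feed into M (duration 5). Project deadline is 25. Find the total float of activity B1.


Forward pass: ES(B1) = sum of predecessors on chain B = 0
EF = ES + duration = 0 + 3 = 3
Backward pass: LF(M) = deadline = 25; LS(M) = 25 - 5 = 20
LF(B1) = LS(M) - sum(successors on chain B) = 20 - 3 = 17
LS = LF - duration = 17 - 3 = 14
Total float = LS - ES = 14 - 0 = 14

14


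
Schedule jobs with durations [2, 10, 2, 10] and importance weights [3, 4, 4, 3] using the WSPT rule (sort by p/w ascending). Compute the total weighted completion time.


Compute p/w ratios and sort ascending (WSPT): [(2, 4), (2, 3), (10, 4), (10, 3)]
Compute weighted completion times:
  Job (p=2,w=4): C=2, w*C=4*2=8
  Job (p=2,w=3): C=4, w*C=3*4=12
  Job (p=10,w=4): C=14, w*C=4*14=56
  Job (p=10,w=3): C=24, w*C=3*24=72
Total weighted completion time = 148

148


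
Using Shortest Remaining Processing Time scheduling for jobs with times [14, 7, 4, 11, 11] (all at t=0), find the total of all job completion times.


Since all jobs arrive at t=0, SRPT equals SPT ordering.
SPT order: [4, 7, 11, 11, 14]
Completion times:
  Job 1: p=4, C=4
  Job 2: p=7, C=11
  Job 3: p=11, C=22
  Job 4: p=11, C=33
  Job 5: p=14, C=47
Total completion time = 4 + 11 + 22 + 33 + 47 = 117

117


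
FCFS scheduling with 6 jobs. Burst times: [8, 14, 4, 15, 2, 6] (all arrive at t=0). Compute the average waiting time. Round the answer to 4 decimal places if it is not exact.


FCFS order (as given): [8, 14, 4, 15, 2, 6]
Waiting times:
  Job 1: wait = 0
  Job 2: wait = 8
  Job 3: wait = 22
  Job 4: wait = 26
  Job 5: wait = 41
  Job 6: wait = 43
Sum of waiting times = 140
Average waiting time = 140/6 = 23.3333

23.3333


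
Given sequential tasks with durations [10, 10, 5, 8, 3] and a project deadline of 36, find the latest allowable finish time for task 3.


LF(activity 3) = deadline - sum of successor durations
Successors: activities 4 through 5 with durations [8, 3]
Sum of successor durations = 11
LF = 36 - 11 = 25

25


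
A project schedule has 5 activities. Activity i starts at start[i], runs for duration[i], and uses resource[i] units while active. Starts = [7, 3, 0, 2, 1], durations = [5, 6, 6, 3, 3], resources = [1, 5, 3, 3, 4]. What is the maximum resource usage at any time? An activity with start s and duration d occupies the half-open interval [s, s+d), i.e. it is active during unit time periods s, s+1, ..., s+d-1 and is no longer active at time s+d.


Each activity i is active on [start_i, start_i + duration_i).
Compute total resource usage per time slot:
  t=0: active resources = [3], total = 3
  t=1: active resources = [3, 4], total = 7
  t=2: active resources = [3, 3, 4], total = 10
  t=3: active resources = [5, 3, 3, 4], total = 15
  t=4: active resources = [5, 3, 3], total = 11
  t=5: active resources = [5, 3], total = 8
  t=6: active resources = [5], total = 5
  t=7: active resources = [1, 5], total = 6
  t=8: active resources = [1, 5], total = 6
  t=9: active resources = [1], total = 1
  t=10: active resources = [1], total = 1
  t=11: active resources = [1], total = 1
Peak resource demand = 15

15


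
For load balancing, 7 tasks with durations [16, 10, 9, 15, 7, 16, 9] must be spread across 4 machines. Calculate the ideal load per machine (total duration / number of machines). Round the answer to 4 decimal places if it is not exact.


Total processing time = 16 + 10 + 9 + 15 + 7 + 16 + 9 = 82
Number of machines = 4
Ideal balanced load = 82 / 4 = 20.5

20.5


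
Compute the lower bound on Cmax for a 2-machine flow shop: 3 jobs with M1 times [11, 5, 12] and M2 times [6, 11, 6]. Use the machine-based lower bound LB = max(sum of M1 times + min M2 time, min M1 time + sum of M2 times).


LB1 = sum(M1 times) + min(M2 times) = 28 + 6 = 34
LB2 = min(M1 times) + sum(M2 times) = 5 + 23 = 28
Lower bound = max(LB1, LB2) = max(34, 28) = 34

34


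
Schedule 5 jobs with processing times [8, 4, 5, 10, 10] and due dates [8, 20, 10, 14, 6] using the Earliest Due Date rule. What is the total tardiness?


Sort by due date (EDD order): [(10, 6), (8, 8), (5, 10), (10, 14), (4, 20)]
Compute completion times and tardiness:
  Job 1: p=10, d=6, C=10, tardiness=max(0,10-6)=4
  Job 2: p=8, d=8, C=18, tardiness=max(0,18-8)=10
  Job 3: p=5, d=10, C=23, tardiness=max(0,23-10)=13
  Job 4: p=10, d=14, C=33, tardiness=max(0,33-14)=19
  Job 5: p=4, d=20, C=37, tardiness=max(0,37-20)=17
Total tardiness = 63

63


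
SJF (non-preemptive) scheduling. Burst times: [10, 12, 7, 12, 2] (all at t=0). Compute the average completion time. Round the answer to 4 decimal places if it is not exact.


SJF order (ascending): [2, 7, 10, 12, 12]
Completion times:
  Job 1: burst=2, C=2
  Job 2: burst=7, C=9
  Job 3: burst=10, C=19
  Job 4: burst=12, C=31
  Job 5: burst=12, C=43
Average completion = 104/5 = 20.8

20.8


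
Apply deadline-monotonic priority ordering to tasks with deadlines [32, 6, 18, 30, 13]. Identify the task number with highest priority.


Sort tasks by relative deadline (ascending):
  Task 2: deadline = 6
  Task 5: deadline = 13
  Task 3: deadline = 18
  Task 4: deadline = 30
  Task 1: deadline = 32
Priority order (highest first): [2, 5, 3, 4, 1]
Highest priority task = 2

2


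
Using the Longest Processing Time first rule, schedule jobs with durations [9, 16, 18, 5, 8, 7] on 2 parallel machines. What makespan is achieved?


Sort jobs in decreasing order (LPT): [18, 16, 9, 8, 7, 5]
Assign each job to the least loaded machine:
  Machine 1: jobs [18, 8, 5], load = 31
  Machine 2: jobs [16, 9, 7], load = 32
Makespan = max load = 32

32


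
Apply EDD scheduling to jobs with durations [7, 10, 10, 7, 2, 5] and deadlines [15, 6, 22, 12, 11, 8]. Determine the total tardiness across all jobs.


Sort by due date (EDD order): [(10, 6), (5, 8), (2, 11), (7, 12), (7, 15), (10, 22)]
Compute completion times and tardiness:
  Job 1: p=10, d=6, C=10, tardiness=max(0,10-6)=4
  Job 2: p=5, d=8, C=15, tardiness=max(0,15-8)=7
  Job 3: p=2, d=11, C=17, tardiness=max(0,17-11)=6
  Job 4: p=7, d=12, C=24, tardiness=max(0,24-12)=12
  Job 5: p=7, d=15, C=31, tardiness=max(0,31-15)=16
  Job 6: p=10, d=22, C=41, tardiness=max(0,41-22)=19
Total tardiness = 64

64


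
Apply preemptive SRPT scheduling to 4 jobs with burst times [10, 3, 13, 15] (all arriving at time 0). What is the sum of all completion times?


Since all jobs arrive at t=0, SRPT equals SPT ordering.
SPT order: [3, 10, 13, 15]
Completion times:
  Job 1: p=3, C=3
  Job 2: p=10, C=13
  Job 3: p=13, C=26
  Job 4: p=15, C=41
Total completion time = 3 + 13 + 26 + 41 = 83

83


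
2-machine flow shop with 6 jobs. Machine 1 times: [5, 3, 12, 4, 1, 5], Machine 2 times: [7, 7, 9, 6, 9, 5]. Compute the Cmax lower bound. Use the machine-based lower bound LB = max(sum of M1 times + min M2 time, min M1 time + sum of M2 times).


LB1 = sum(M1 times) + min(M2 times) = 30 + 5 = 35
LB2 = min(M1 times) + sum(M2 times) = 1 + 43 = 44
Lower bound = max(LB1, LB2) = max(35, 44) = 44

44


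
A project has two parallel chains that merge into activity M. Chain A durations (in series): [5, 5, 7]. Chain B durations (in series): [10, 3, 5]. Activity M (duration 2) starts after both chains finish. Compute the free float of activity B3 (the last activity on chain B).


ES(B3) = sum of predecessors on chain B = 13
EF(B3) = ES + duration = 13 + 5 = 18
Successor of B3 is M. ES(M) = max(sum(A), sum(B)) = max(17, 18) = 18
Free float = ES(successor) - EF(current) = 18 - 18 = 0

0


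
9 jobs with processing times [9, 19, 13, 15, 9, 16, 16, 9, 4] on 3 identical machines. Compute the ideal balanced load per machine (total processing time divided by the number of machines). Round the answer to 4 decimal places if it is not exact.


Total processing time = 9 + 19 + 13 + 15 + 9 + 16 + 16 + 9 + 4 = 110
Number of machines = 3
Ideal balanced load = 110 / 3 = 36.6667

36.6667


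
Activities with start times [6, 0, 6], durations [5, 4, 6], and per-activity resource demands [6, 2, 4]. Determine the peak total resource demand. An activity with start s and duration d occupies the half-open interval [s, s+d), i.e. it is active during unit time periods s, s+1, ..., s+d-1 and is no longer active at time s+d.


Each activity i is active on [start_i, start_i + duration_i).
Compute total resource usage per time slot:
  t=0: active resources = [2], total = 2
  t=1: active resources = [2], total = 2
  t=2: active resources = [2], total = 2
  t=3: active resources = [2], total = 2
  t=4: active resources = [], total = 0
  t=5: active resources = [], total = 0
  t=6: active resources = [6, 4], total = 10
  t=7: active resources = [6, 4], total = 10
  t=8: active resources = [6, 4], total = 10
  t=9: active resources = [6, 4], total = 10
  t=10: active resources = [6, 4], total = 10
  t=11: active resources = [4], total = 4
Peak resource demand = 10

10


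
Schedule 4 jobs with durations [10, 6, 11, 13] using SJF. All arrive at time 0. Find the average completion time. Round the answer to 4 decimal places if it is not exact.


SJF order (ascending): [6, 10, 11, 13]
Completion times:
  Job 1: burst=6, C=6
  Job 2: burst=10, C=16
  Job 3: burst=11, C=27
  Job 4: burst=13, C=40
Average completion = 89/4 = 22.25

22.25


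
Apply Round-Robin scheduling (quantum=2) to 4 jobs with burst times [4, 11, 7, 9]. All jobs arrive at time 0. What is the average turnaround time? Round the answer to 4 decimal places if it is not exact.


Time quantum = 2
Execution trace:
  J1 runs 2 units, time = 2
  J2 runs 2 units, time = 4
  J3 runs 2 units, time = 6
  J4 runs 2 units, time = 8
  J1 runs 2 units, time = 10
  J2 runs 2 units, time = 12
  J3 runs 2 units, time = 14
  J4 runs 2 units, time = 16
  J2 runs 2 units, time = 18
  J3 runs 2 units, time = 20
  J4 runs 2 units, time = 22
  J2 runs 2 units, time = 24
  J3 runs 1 units, time = 25
  J4 runs 2 units, time = 27
  J2 runs 2 units, time = 29
  J4 runs 1 units, time = 30
  J2 runs 1 units, time = 31
Finish times: [10, 31, 25, 30]
Average turnaround = 96/4 = 24.0

24.0


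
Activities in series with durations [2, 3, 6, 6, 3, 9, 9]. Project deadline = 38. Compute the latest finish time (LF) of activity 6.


LF(activity 6) = deadline - sum of successor durations
Successors: activities 7 through 7 with durations [9]
Sum of successor durations = 9
LF = 38 - 9 = 29

29


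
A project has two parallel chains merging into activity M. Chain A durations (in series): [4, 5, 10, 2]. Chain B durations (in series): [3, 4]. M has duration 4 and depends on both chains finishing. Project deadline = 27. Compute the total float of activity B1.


Forward pass: ES(B1) = sum of predecessors on chain B = 0
EF = ES + duration = 0 + 3 = 3
Backward pass: LF(M) = deadline = 27; LS(M) = 27 - 4 = 23
LF(B1) = LS(M) - sum(successors on chain B) = 23 - 4 = 19
LS = LF - duration = 19 - 3 = 16
Total float = LS - ES = 16 - 0 = 16

16


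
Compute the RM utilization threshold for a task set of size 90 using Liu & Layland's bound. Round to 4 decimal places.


Compute 2^(1/90) = 1.0077313692
Subtract 1: 1.0077313692 - 1 = 0.0077313692
Multiply by n: 90 * 0.0077313692 = 0.6958232280
Round to 4 dp: 0.6958

0.6958


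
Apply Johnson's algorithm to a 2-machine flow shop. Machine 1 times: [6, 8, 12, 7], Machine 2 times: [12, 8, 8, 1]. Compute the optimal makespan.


Apply Johnson's rule:
  Group 1 (a <= b): [(1, 6, 12), (2, 8, 8)]
  Group 2 (a > b): [(3, 12, 8), (4, 7, 1)]
Optimal job order: [1, 2, 3, 4]
Schedule:
  Job 1: M1 done at 6, M2 done at 18
  Job 2: M1 done at 14, M2 done at 26
  Job 3: M1 done at 26, M2 done at 34
  Job 4: M1 done at 33, M2 done at 35
Makespan = 35

35


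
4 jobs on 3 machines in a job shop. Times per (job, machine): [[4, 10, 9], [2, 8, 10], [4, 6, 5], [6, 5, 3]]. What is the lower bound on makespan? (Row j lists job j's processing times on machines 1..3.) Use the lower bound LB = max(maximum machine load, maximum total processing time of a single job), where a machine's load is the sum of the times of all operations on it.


Machine loads:
  Machine 1: 4 + 2 + 4 + 6 = 16
  Machine 2: 10 + 8 + 6 + 5 = 29
  Machine 3: 9 + 10 + 5 + 3 = 27
Max machine load = 29
Job totals:
  Job 1: 23
  Job 2: 20
  Job 3: 15
  Job 4: 14
Max job total = 23
Lower bound = max(29, 23) = 29

29


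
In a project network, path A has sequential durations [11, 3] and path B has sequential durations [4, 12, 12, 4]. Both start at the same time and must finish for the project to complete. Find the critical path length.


Path A total = 11 + 3 = 14
Path B total = 4 + 12 + 12 + 4 = 32
Critical path = longest path = max(14, 32) = 32

32


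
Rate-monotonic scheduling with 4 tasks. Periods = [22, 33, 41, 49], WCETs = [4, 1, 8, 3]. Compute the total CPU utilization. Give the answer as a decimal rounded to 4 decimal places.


Compute individual utilizations (exact fractions):
  Task 1: C/T = 4/22 = 2/11 (approx. 0.1818)
  Task 2: C/T = 1/33 (approx. 0.0303)
  Task 3: C/T = 8/41 (approx. 0.1951)
  Task 4: C/T = 3/49 (approx. 0.0612)
Total utilization U = 2/11 + 1/33 + 8/41 + 3/49 = 31058/66297
Rounded to 4 decimal places: U = 0.4685
RM (Liu & Layland) bound for 4 tasks = 0.756828; compare with U = 31058/66297 (approx. 0.468468)
U <= bound, so schedulable by RM sufficient condition.

0.4685


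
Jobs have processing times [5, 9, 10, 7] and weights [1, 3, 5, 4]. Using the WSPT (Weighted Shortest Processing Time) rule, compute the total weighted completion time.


Compute p/w ratios and sort ascending (WSPT): [(7, 4), (10, 5), (9, 3), (5, 1)]
Compute weighted completion times:
  Job (p=7,w=4): C=7, w*C=4*7=28
  Job (p=10,w=5): C=17, w*C=5*17=85
  Job (p=9,w=3): C=26, w*C=3*26=78
  Job (p=5,w=1): C=31, w*C=1*31=31
Total weighted completion time = 222

222


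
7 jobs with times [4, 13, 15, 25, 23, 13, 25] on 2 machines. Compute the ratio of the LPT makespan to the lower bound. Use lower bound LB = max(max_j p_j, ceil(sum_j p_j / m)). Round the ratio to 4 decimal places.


LPT order: [25, 25, 23, 15, 13, 13, 4]
Machine loads after assignment: [61, 57]
LPT makespan = 61
Lower bound = max(max_job, ceil(total/2)) = max(25, 59) = 59
Ratio = 61 / 59 = 1.0339

1.0339


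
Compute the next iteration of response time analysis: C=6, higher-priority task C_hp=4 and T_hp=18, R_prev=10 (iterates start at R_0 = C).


R_next = C + ceil(R_prev / T_hp) * C_hp
ceil(10 / 18) = ceil(0.5556) = 1
Interference = 1 * 4 = 4
R_next = 6 + 4 = 10
R_next = R_prev, so the iteration has converged (response time = 10).

10


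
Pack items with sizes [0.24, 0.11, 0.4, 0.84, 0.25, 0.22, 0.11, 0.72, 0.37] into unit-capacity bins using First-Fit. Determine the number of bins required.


Place items sequentially using First-Fit:
  Item 0.24 -> new Bin 1
  Item 0.11 -> Bin 1 (now 0.35)
  Item 0.4 -> Bin 1 (now 0.75)
  Item 0.84 -> new Bin 2
  Item 0.25 -> Bin 1 (now 1.0)
  Item 0.22 -> new Bin 3
  Item 0.11 -> Bin 2 (now 0.95)
  Item 0.72 -> Bin 3 (now 0.94)
  Item 0.37 -> new Bin 4
Total bins used = 4

4


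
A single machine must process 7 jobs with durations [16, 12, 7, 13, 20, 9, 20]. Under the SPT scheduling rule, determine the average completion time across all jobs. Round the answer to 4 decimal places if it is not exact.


Sort jobs by processing time (SPT order): [7, 9, 12, 13, 16, 20, 20]
Compute completion times sequentially:
  Job 1: processing = 7, completes at 7
  Job 2: processing = 9, completes at 16
  Job 3: processing = 12, completes at 28
  Job 4: processing = 13, completes at 41
  Job 5: processing = 16, completes at 57
  Job 6: processing = 20, completes at 77
  Job 7: processing = 20, completes at 97
Sum of completion times = 323
Average completion time = 323/7 = 46.1429

46.1429


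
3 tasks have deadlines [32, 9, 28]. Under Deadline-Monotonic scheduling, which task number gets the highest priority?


Sort tasks by relative deadline (ascending):
  Task 2: deadline = 9
  Task 3: deadline = 28
  Task 1: deadline = 32
Priority order (highest first): [2, 3, 1]
Highest priority task = 2

2


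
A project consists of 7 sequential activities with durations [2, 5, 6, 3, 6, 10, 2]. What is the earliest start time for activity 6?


Activity 6 starts after activities 1 through 5 complete.
Predecessor durations: [2, 5, 6, 3, 6]
ES = 2 + 5 + 6 + 3 + 6 = 22

22


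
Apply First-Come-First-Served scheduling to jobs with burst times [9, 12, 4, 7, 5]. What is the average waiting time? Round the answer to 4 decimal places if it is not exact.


FCFS order (as given): [9, 12, 4, 7, 5]
Waiting times:
  Job 1: wait = 0
  Job 2: wait = 9
  Job 3: wait = 21
  Job 4: wait = 25
  Job 5: wait = 32
Sum of waiting times = 87
Average waiting time = 87/5 = 17.4

17.4


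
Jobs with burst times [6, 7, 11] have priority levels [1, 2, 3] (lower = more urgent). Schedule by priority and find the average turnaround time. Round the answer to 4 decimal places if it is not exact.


Sort by priority (ascending = highest first):
Order: [(1, 6), (2, 7), (3, 11)]
Completion times:
  Priority 1, burst=6, C=6
  Priority 2, burst=7, C=13
  Priority 3, burst=11, C=24
Average turnaround = 43/3 = 14.3333

14.3333


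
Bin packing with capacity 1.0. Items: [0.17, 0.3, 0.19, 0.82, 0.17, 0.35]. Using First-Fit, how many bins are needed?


Place items sequentially using First-Fit:
  Item 0.17 -> new Bin 1
  Item 0.3 -> Bin 1 (now 0.47)
  Item 0.19 -> Bin 1 (now 0.66)
  Item 0.82 -> new Bin 2
  Item 0.17 -> Bin 1 (now 0.83)
  Item 0.35 -> new Bin 3
Total bins used = 3

3


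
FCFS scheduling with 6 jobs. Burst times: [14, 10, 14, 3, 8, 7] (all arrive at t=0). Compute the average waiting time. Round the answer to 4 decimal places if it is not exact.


FCFS order (as given): [14, 10, 14, 3, 8, 7]
Waiting times:
  Job 1: wait = 0
  Job 2: wait = 14
  Job 3: wait = 24
  Job 4: wait = 38
  Job 5: wait = 41
  Job 6: wait = 49
Sum of waiting times = 166
Average waiting time = 166/6 = 27.6667

27.6667


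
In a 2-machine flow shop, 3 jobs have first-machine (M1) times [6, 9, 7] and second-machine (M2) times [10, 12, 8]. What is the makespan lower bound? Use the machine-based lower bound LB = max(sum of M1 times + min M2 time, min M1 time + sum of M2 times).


LB1 = sum(M1 times) + min(M2 times) = 22 + 8 = 30
LB2 = min(M1 times) + sum(M2 times) = 6 + 30 = 36
Lower bound = max(LB1, LB2) = max(30, 36) = 36

36


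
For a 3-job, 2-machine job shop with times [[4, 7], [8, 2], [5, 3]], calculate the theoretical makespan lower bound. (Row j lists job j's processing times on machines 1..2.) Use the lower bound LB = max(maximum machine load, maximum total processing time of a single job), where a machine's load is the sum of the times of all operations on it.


Machine loads:
  Machine 1: 4 + 8 + 5 = 17
  Machine 2: 7 + 2 + 3 = 12
Max machine load = 17
Job totals:
  Job 1: 11
  Job 2: 10
  Job 3: 8
Max job total = 11
Lower bound = max(17, 11) = 17

17


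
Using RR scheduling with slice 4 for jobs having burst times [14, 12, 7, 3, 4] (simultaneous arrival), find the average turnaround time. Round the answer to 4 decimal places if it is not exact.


Time quantum = 4
Execution trace:
  J1 runs 4 units, time = 4
  J2 runs 4 units, time = 8
  J3 runs 4 units, time = 12
  J4 runs 3 units, time = 15
  J5 runs 4 units, time = 19
  J1 runs 4 units, time = 23
  J2 runs 4 units, time = 27
  J3 runs 3 units, time = 30
  J1 runs 4 units, time = 34
  J2 runs 4 units, time = 38
  J1 runs 2 units, time = 40
Finish times: [40, 38, 30, 15, 19]
Average turnaround = 142/5 = 28.4

28.4


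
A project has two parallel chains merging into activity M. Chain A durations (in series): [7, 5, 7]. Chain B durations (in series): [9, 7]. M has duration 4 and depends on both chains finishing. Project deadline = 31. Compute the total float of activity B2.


Forward pass: ES(B2) = sum of predecessors on chain B = 9
EF = ES + duration = 9 + 7 = 16
Backward pass: LF(M) = deadline = 31; LS(M) = 31 - 4 = 27
LF(B2) = LS(M) - sum(successors on chain B) = 27 - 0 = 27
LS = LF - duration = 27 - 7 = 20
Total float = LS - ES = 20 - 9 = 11

11


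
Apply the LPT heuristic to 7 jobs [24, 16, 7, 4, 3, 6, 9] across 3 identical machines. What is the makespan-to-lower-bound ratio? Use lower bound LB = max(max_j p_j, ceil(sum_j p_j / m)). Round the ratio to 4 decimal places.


LPT order: [24, 16, 9, 7, 6, 4, 3]
Machine loads after assignment: [24, 22, 23]
LPT makespan = 24
Lower bound = max(max_job, ceil(total/3)) = max(24, 23) = 24
Ratio = 24 / 24 = 1.0

1.0


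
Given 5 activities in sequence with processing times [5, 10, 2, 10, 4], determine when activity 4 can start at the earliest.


Activity 4 starts after activities 1 through 3 complete.
Predecessor durations: [5, 10, 2]
ES = 5 + 10 + 2 = 17

17


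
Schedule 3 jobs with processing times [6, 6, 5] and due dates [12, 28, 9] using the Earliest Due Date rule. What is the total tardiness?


Sort by due date (EDD order): [(5, 9), (6, 12), (6, 28)]
Compute completion times and tardiness:
  Job 1: p=5, d=9, C=5, tardiness=max(0,5-9)=0
  Job 2: p=6, d=12, C=11, tardiness=max(0,11-12)=0
  Job 3: p=6, d=28, C=17, tardiness=max(0,17-28)=0
Total tardiness = 0

0


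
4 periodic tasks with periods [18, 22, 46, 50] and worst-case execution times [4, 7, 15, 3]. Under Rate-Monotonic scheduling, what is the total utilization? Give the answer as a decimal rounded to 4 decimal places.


Compute individual utilizations (exact fractions):
  Task 1: C/T = 4/18 = 2/9 (approx. 0.2222)
  Task 2: C/T = 7/22 (approx. 0.3182)
  Task 3: C/T = 15/46 (approx. 0.3261)
  Task 4: C/T = 3/50 (approx. 0.06)
Total utilization U = 2/9 + 7/22 + 15/46 + 3/50 = 105481/113850
Rounded to 4 decimal places: U = 0.9265
RM (Liu & Layland) bound for 4 tasks = 0.756828; compare with U = 105481/113850 (approx. 0.926491)
bound < U <= 1, so the RM sufficient condition is not met (inconclusive; an exact test such as response-time analysis is needed).

0.9265


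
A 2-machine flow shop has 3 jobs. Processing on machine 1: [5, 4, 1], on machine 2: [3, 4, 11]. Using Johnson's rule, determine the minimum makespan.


Apply Johnson's rule:
  Group 1 (a <= b): [(3, 1, 11), (2, 4, 4)]
  Group 2 (a > b): [(1, 5, 3)]
Optimal job order: [3, 2, 1]
Schedule:
  Job 3: M1 done at 1, M2 done at 12
  Job 2: M1 done at 5, M2 done at 16
  Job 1: M1 done at 10, M2 done at 19
Makespan = 19

19


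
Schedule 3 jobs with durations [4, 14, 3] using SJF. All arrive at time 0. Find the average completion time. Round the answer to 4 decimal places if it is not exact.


SJF order (ascending): [3, 4, 14]
Completion times:
  Job 1: burst=3, C=3
  Job 2: burst=4, C=7
  Job 3: burst=14, C=21
Average completion = 31/3 = 10.3333

10.3333


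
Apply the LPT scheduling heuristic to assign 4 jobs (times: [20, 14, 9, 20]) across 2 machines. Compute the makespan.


Sort jobs in decreasing order (LPT): [20, 20, 14, 9]
Assign each job to the least loaded machine:
  Machine 1: jobs [20, 14], load = 34
  Machine 2: jobs [20, 9], load = 29
Makespan = max load = 34

34


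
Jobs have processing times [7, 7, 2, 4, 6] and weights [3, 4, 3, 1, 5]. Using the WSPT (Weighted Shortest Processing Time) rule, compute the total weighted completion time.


Compute p/w ratios and sort ascending (WSPT): [(2, 3), (6, 5), (7, 4), (7, 3), (4, 1)]
Compute weighted completion times:
  Job (p=2,w=3): C=2, w*C=3*2=6
  Job (p=6,w=5): C=8, w*C=5*8=40
  Job (p=7,w=4): C=15, w*C=4*15=60
  Job (p=7,w=3): C=22, w*C=3*22=66
  Job (p=4,w=1): C=26, w*C=1*26=26
Total weighted completion time = 198

198


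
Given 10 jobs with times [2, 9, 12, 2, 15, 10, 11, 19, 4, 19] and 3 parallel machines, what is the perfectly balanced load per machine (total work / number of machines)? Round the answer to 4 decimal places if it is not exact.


Total processing time = 2 + 9 + 12 + 2 + 15 + 10 + 11 + 19 + 4 + 19 = 103
Number of machines = 3
Ideal balanced load = 103 / 3 = 34.3333

34.3333


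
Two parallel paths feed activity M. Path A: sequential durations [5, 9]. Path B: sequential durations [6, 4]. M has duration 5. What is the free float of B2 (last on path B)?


ES(B2) = sum of predecessors on chain B = 6
EF(B2) = ES + duration = 6 + 4 = 10
Successor of B2 is M. ES(M) = max(sum(A), sum(B)) = max(14, 10) = 14
Free float = ES(successor) - EF(current) = 14 - 10 = 4

4


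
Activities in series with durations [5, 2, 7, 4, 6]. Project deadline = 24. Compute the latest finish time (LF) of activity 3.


LF(activity 3) = deadline - sum of successor durations
Successors: activities 4 through 5 with durations [4, 6]
Sum of successor durations = 10
LF = 24 - 10 = 14

14


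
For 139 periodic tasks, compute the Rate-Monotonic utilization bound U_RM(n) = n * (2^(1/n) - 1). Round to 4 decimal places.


Compute 2^(1/139) = 1.0049991245
Subtract 1: 1.0049991245 - 1 = 0.0049991245
Multiply by n: 139 * 0.0049991245 = 0.6948783055
Round to 4 dp: 0.6949

0.6949


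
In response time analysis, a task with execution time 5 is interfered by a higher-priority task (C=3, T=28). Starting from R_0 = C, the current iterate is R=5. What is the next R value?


R_next = C + ceil(R_prev / T_hp) * C_hp
ceil(5 / 28) = ceil(0.1786) = 1
Interference = 1 * 3 = 3
R_next = 5 + 3 = 8

8


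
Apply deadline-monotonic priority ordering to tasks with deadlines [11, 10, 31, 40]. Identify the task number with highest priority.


Sort tasks by relative deadline (ascending):
  Task 2: deadline = 10
  Task 1: deadline = 11
  Task 3: deadline = 31
  Task 4: deadline = 40
Priority order (highest first): [2, 1, 3, 4]
Highest priority task = 2

2


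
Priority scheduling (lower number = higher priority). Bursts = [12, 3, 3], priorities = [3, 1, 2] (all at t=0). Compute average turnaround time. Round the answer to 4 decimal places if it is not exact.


Sort by priority (ascending = highest first):
Order: [(1, 3), (2, 3), (3, 12)]
Completion times:
  Priority 1, burst=3, C=3
  Priority 2, burst=3, C=6
  Priority 3, burst=12, C=18
Average turnaround = 27/3 = 9.0

9.0


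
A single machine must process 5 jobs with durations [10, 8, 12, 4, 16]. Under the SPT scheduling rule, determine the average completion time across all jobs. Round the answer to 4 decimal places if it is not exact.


Sort jobs by processing time (SPT order): [4, 8, 10, 12, 16]
Compute completion times sequentially:
  Job 1: processing = 4, completes at 4
  Job 2: processing = 8, completes at 12
  Job 3: processing = 10, completes at 22
  Job 4: processing = 12, completes at 34
  Job 5: processing = 16, completes at 50
Sum of completion times = 122
Average completion time = 122/5 = 24.4

24.4


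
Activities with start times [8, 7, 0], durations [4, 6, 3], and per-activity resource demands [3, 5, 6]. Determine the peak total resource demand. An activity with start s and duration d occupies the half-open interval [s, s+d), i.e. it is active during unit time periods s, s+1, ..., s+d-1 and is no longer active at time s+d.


Each activity i is active on [start_i, start_i + duration_i).
Compute total resource usage per time slot:
  t=0: active resources = [6], total = 6
  t=1: active resources = [6], total = 6
  t=2: active resources = [6], total = 6
  t=3: active resources = [], total = 0
  t=4: active resources = [], total = 0
  t=5: active resources = [], total = 0
  t=6: active resources = [], total = 0
  t=7: active resources = [5], total = 5
  t=8: active resources = [3, 5], total = 8
  t=9: active resources = [3, 5], total = 8
  t=10: active resources = [3, 5], total = 8
  t=11: active resources = [3, 5], total = 8
  t=12: active resources = [5], total = 5
Peak resource demand = 8

8


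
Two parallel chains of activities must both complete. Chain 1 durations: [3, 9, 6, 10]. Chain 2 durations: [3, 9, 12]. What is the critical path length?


Path A total = 3 + 9 + 6 + 10 = 28
Path B total = 3 + 9 + 12 = 24
Critical path = longest path = max(28, 24) = 28

28


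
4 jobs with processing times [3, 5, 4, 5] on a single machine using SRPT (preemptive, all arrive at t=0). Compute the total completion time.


Since all jobs arrive at t=0, SRPT equals SPT ordering.
SPT order: [3, 4, 5, 5]
Completion times:
  Job 1: p=3, C=3
  Job 2: p=4, C=7
  Job 3: p=5, C=12
  Job 4: p=5, C=17
Total completion time = 3 + 7 + 12 + 17 = 39

39
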